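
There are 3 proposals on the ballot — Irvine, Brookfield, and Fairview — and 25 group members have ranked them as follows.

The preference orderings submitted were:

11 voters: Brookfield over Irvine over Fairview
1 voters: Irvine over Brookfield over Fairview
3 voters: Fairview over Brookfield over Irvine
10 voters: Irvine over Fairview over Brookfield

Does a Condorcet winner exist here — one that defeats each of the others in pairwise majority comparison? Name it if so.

None — there is no Condorcet winner

Head-to-head results (25 voters total):
Irvine vs Brookfield: Brookfield wins 14–11.
Irvine vs Fairview: Irvine wins 22–3.
Brookfield vs Fairview: Fairview wins 13–12.
No candidate beats all others: Irvine beats Fairview beats Brookfield beats Irvine, a majority cycle.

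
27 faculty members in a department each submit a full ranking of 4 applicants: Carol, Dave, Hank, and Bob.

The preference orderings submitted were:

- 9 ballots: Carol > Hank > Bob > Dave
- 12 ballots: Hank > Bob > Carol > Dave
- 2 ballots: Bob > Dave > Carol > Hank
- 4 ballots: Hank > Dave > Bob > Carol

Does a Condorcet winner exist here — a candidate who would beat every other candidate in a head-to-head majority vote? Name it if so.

Head-to-head results (27 voters total):
Carol vs Dave: Carol wins 21–6.
Carol vs Hank: Hank wins 16–11.
Carol vs Bob: Bob wins 18–9.
Dave vs Hank: Hank wins 25–2.
Dave vs Bob: Bob wins 23–4.
Hank vs Bob: Hank wins 25–2.
Hank beats each rival — Carol (16–11), Dave (25–2), Bob (25–2) — so Hank is the Condorcet winner.

Hank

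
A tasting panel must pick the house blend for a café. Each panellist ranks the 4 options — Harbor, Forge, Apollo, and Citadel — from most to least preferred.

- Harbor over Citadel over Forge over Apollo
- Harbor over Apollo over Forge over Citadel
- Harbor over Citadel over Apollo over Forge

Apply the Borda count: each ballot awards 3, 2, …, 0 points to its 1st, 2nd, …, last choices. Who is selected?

Borda scores:
  Harbor: 3 + 3 + 3 = 9
  Forge: 1 + 1 + 0 = 2
  Apollo: 0 + 2 + 1 = 3
  Citadel: 2 + 0 + 2 = 4
Harbor has the highest total.

Harbor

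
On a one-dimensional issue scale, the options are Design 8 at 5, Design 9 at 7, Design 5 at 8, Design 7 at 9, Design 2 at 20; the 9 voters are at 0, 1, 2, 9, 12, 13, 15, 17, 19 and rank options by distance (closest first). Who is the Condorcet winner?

With single-peaked preferences on a line, the Condorcet winner is the candidate closest to the median voter.
The median voter (position 12) is closest to Design 7 at 9.
Check: Design 7 vs Design 8 — voters closer to Design 7: 6 of 9.

Design 7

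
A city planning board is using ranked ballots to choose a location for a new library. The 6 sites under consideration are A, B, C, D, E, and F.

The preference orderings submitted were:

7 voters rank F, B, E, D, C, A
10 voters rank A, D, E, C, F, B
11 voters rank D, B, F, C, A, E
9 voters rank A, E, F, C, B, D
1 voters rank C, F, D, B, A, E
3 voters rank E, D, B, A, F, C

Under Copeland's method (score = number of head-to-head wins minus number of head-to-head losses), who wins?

D

Pairwise results:
  A vs B: B wins 22–19.
  A vs C: A wins 22–19.
  A vs D: D wins 22–19.
  A vs E: A wins 31–10.
  A vs F: A wins 22–19.
  B vs C: B wins 21–20.
  B vs D: D wins 25–16.
  B vs E: E wins 22–19.
  B vs F: F wins 27–14.
  C vs D: D wins 31–10.
  C vs E: E wins 29–12.
  C vs F: F wins 30–11.
  D vs E: D wins 22–19.
  D vs F: D wins 24–17.
  E vs F: E wins 22–19.
Copeland scores (wins − losses):
  A: 3 − 2 = 1
  B: 2 − 3 = -1
  C: 0 − 5 = -5
  D: 5 − 0 = 5
  E: 3 − 2 = 1
  F: 2 − 3 = -1
D has the best Copeland score.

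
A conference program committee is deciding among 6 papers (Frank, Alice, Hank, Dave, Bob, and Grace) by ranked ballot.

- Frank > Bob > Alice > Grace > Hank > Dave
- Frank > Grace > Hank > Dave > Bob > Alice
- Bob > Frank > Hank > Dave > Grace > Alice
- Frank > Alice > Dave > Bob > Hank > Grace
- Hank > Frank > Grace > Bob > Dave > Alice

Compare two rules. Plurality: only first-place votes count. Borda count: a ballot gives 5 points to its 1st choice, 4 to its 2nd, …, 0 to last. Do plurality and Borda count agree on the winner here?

Plurality first-place counts: Frank 3, Alice 0, Hank 1, Dave 0, Bob 1, Grace 0 → Frank.
Borda totals: Frank 23, Alice 7, Hank 13, Dave 8, Bob 14, Grace 10 → Frank.
The two rules agree on Frank.

Yes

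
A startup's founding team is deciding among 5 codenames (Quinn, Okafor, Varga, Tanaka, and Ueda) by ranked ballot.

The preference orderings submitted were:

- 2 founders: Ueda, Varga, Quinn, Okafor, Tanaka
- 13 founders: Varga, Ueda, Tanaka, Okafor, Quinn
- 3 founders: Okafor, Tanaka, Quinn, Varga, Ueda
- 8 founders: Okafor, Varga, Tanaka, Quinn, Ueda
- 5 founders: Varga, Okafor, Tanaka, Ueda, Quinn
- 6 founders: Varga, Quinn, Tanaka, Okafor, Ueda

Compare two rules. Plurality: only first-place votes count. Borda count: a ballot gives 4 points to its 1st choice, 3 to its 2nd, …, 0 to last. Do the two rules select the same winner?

Yes

Plurality first-place counts: Quinn 0, Okafor 11, Varga 24, Tanaka 0, Ueda 2 → Varga.
Borda totals: Quinn 36, Okafor 80, Varga 129, Tanaka 73, Ueda 52 → Varga.
The two rules agree on Varga.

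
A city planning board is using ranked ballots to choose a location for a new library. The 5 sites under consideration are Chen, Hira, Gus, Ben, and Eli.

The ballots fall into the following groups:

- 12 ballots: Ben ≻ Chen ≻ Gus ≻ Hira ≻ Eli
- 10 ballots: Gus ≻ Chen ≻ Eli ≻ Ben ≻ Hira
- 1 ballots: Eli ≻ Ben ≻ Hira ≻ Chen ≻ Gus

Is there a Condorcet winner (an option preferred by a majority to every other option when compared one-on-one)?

Head-to-head results (23 voters total):
Chen vs Hira: Chen wins 22–1.
Chen vs Gus: Chen wins 13–10.
Chen vs Ben: Ben wins 13–10.
Chen vs Eli: Chen wins 22–1.
Hira vs Gus: Gus wins 22–1.
Hira vs Ben: Ben wins 23–0.
Hira vs Eli: Hira wins 12–11.
Gus vs Ben: Ben wins 13–10.
Gus vs Eli: Gus wins 22–1.
Ben vs Eli: Ben wins 12–11.
Ben beats each rival — Chen (13–10), Hira (23–0), Gus (13–10), Eli (12–11) — so Ben is the Condorcet winner.

Yes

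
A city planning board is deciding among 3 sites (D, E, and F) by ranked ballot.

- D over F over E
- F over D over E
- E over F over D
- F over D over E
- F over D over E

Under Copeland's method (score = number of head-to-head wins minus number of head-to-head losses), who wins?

F

Pairwise results:
  D vs E: D wins 4–1.
  D vs F: F wins 4–1.
  E vs F: F wins 4–1.
Copeland scores (wins − losses):
  D: 1 − 1 = 0
  E: 0 − 2 = -2
  F: 2 − 0 = 2
F has the best Copeland score.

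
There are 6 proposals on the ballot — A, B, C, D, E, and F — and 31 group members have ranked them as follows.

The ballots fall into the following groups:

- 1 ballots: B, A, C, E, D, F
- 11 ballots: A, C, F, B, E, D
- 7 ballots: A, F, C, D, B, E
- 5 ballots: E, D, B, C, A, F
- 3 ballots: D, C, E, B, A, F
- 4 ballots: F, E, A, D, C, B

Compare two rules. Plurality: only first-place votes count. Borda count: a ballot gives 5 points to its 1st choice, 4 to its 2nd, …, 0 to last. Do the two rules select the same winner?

Yes

Plurality first-place counts: A 18, B 1, C 0, D 3, E 5, F 4 → A.
Borda totals: A 114, B 55, C 94, D 58, E 63, F 81 → A.
The two rules agree on A.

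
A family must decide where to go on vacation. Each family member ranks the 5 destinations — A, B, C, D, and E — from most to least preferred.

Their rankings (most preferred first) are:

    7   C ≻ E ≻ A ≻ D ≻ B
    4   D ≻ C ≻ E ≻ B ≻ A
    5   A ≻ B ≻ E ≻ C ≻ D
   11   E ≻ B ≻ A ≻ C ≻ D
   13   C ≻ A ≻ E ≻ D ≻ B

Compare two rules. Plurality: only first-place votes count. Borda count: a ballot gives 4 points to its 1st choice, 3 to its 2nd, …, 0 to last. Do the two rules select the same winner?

No

Plurality first-place counts: A 5, B 0, C 20, D 4, E 11 → C.
Borda totals: A 95, B 52, C 108, D 36, E 109 → E.
The two rules disagree: plurality picks C, Borda picks E.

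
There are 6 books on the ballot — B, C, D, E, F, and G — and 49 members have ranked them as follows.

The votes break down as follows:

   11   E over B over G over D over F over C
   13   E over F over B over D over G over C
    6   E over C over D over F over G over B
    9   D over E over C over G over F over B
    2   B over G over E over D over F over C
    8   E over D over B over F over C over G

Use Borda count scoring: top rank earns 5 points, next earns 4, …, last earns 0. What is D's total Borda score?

147

Borda scores:
  B: 11·4 + 13·3 + 6·0 + 9·0 + 2·5 + 8·3 = 117
  C: 11·0 + 13·0 + 6·4 + 9·3 + 2·0 + 8·1 = 59
  D: 11·2 + 13·2 + 6·3 + 9·5 + 2·2 + 8·4 = 147
  E: 11·5 + 13·5 + 6·5 + 9·4 + 2·3 + 8·5 = 232
  F: 11·1 + 13·4 + 6·2 + 9·1 + 2·1 + 8·2 = 102
  G: 11·3 + 13·1 + 6·1 + 9·2 + 2·4 + 8·0 = 78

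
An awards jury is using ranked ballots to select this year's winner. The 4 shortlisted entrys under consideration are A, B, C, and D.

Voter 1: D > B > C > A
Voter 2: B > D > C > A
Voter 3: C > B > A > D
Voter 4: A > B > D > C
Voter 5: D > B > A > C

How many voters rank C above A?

3

Ballots ranking C above A: 3.
Ballots ranking A above C: 2.
So 3 of 5 voters prefer C to A.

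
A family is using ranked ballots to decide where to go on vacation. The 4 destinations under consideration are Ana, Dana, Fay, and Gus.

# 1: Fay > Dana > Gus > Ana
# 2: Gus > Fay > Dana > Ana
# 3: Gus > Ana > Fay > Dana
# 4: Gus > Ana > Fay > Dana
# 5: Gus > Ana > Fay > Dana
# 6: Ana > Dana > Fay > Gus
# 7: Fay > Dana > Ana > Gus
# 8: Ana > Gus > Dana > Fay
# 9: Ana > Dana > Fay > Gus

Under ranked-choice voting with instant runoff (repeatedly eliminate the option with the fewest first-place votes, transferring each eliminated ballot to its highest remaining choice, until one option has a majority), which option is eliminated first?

Dana

Round 1: Gus 4, Ana 3, Fay 2, Dana 0. Dana has the fewest and is eliminated.
Round 2: Gus 4, Ana 3, Fay 2. Fay has the fewest and is eliminated.
Round 3: Gus 5, Ana 4. Gus has a majority.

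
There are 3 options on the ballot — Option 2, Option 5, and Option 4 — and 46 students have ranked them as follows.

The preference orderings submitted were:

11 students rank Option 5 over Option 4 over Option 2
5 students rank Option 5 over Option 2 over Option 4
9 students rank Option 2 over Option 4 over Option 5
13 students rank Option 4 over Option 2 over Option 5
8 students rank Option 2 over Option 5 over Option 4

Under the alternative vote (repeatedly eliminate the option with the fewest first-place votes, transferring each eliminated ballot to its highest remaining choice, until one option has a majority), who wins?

Round 1: Option 2 17, Option 5 16, Option 4 13. Option 4 has the fewest and is eliminated.
Round 2: Option 2 30, Option 5 16. Option 2 has a majority.

Option 2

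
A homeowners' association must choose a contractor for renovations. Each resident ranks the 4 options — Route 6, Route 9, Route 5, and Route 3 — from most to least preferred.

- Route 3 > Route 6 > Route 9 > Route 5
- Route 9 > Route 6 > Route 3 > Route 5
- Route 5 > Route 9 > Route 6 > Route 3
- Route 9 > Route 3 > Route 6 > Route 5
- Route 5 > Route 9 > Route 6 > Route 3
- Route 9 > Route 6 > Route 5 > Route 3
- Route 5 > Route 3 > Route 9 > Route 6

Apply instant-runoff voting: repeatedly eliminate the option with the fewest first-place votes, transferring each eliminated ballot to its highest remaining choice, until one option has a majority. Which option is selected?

Round 1: Route 9 3, Route 5 3, Route 3 1, Route 6 0. Route 6 has the fewest and is eliminated.
Round 2: Route 9 3, Route 5 3, Route 3 1. Route 3 has the fewest and is eliminated.
Round 3: Route 9 4, Route 5 3. Route 9 has a majority.

Route 9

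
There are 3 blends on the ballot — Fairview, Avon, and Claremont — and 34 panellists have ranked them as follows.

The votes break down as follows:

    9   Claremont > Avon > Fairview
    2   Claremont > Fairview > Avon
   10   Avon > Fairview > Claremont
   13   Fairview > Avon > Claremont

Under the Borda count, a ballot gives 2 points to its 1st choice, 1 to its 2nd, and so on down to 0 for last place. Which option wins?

Avon

Borda scores:
  Fairview: 9·0 + 2·1 + 10·1 + 13·2 = 38
  Avon: 9·1 + 2·0 + 10·2 + 13·1 = 42
  Claremont: 9·2 + 2·2 + 10·0 + 13·0 = 22
Avon has the highest total.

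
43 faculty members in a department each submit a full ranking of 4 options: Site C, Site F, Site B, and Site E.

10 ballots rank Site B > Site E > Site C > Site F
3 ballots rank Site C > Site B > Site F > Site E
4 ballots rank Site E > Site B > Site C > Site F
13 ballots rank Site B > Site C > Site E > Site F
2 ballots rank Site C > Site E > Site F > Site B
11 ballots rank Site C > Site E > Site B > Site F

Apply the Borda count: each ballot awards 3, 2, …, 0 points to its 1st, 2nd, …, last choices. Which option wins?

Site B

Borda scores:
  Site C: 10·1 + 3·3 + 4·1 + 13·2 + 2·3 + 11·3 = 88
  Site F: 10·0 + 3·1 + 4·0 + 13·0 + 2·1 + 11·0 = 5
  Site B: 10·3 + 3·2 + 4·2 + 13·3 + 2·0 + 11·1 = 94
  Site E: 10·2 + 3·0 + 4·3 + 13·1 + 2·2 + 11·2 = 71
Site B has the highest total.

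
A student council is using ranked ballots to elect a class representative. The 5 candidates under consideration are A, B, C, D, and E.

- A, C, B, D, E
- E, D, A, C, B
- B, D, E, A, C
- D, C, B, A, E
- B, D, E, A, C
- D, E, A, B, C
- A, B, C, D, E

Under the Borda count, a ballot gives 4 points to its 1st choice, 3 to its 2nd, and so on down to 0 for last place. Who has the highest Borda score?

D

Borda scores:
  A: 4 + 2 + 1 + 1 + 1 + 2 + 4 = 15
  B: 2 + 0 + 4 + 2 + 4 + 1 + 3 = 16
  C: 3 + 1 + 0 + 3 + 0 + 0 + 2 = 9
  D: 1 + 3 + 3 + 4 + 3 + 4 + 1 = 19
  E: 0 + 4 + 2 + 0 + 2 + 3 + 0 = 11
D has the highest total.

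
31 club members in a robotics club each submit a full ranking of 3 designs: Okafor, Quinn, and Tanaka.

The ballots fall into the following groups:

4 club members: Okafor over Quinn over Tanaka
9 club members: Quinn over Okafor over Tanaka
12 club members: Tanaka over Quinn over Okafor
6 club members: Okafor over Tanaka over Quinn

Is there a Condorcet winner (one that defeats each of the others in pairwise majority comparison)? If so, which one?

There is no Condorcet winner

Head-to-head results (31 voters total):
Okafor vs Quinn: Quinn wins 21–10.
Okafor vs Tanaka: Okafor wins 19–12.
Quinn vs Tanaka: Tanaka wins 18–13.
No candidate beats all others: Okafor beats Tanaka beats Quinn beats Okafor, a majority cycle.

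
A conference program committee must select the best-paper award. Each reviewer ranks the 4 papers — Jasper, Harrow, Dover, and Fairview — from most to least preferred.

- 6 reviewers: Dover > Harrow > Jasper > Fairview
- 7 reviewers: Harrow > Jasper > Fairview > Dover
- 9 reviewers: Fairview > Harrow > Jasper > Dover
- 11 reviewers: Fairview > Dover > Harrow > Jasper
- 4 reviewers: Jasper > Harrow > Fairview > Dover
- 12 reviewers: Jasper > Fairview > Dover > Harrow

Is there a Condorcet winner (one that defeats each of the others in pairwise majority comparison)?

No

Head-to-head results (49 voters total):
Jasper vs Harrow: Harrow wins 33–16.
Jasper vs Dover: Jasper wins 32–17.
Jasper vs Fairview: Jasper wins 29–20.
Harrow vs Dover: Dover wins 29–20.
Harrow vs Fairview: Fairview wins 32–17.
Dover vs Fairview: Fairview wins 43–6.
No candidate beats all others: Jasper beats Dover beats Harrow beats Jasper, a majority cycle.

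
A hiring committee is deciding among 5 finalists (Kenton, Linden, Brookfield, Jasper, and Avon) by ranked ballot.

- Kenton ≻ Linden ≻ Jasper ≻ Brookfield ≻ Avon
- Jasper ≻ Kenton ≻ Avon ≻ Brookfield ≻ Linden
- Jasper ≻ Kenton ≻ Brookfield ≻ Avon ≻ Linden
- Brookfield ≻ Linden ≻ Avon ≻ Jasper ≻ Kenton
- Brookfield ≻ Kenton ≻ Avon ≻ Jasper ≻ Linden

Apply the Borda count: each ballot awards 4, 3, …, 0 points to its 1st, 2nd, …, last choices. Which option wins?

Borda scores:
  Kenton: 4 + 3 + 3 + 0 + 3 = 13
  Linden: 3 + 0 + 0 + 3 + 0 = 6
  Brookfield: 1 + 1 + 2 + 4 + 4 = 12
  Jasper: 2 + 4 + 4 + 1 + 1 = 12
  Avon: 0 + 2 + 1 + 2 + 2 = 7
Kenton has the highest total.

Kenton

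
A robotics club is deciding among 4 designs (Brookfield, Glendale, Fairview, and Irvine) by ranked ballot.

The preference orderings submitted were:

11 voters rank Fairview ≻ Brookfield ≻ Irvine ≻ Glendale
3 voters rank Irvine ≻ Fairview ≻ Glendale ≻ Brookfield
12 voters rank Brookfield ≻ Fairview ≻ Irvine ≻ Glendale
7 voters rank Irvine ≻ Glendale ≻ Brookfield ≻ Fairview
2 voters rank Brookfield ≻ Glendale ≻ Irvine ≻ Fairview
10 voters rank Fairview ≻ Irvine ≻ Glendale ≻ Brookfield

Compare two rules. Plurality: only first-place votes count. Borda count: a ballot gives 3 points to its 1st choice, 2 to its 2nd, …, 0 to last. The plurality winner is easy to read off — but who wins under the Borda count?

Plurality first-place counts: Brookfield 14, Glendale 0, Fairview 21, Irvine 10 → Fairview.
Borda totals: Brookfield 71, Glendale 31, Fairview 93, Irvine 75 → Fairview.

Fairview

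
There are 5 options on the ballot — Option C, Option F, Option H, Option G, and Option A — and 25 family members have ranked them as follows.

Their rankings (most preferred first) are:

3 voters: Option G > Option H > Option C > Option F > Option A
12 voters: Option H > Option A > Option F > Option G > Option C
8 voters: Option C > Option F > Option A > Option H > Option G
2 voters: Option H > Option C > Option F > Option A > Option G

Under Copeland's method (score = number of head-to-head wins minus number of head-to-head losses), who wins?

Pairwise results:
  Option C vs Option F: Option C wins 13–12.
  Option C vs Option H: Option H wins 17–8.
  Option C vs Option G: Option G wins 15–10.
  Option C vs Option A: Option C wins 13–12.
  Option F vs Option H: Option H wins 17–8.
  Option F vs Option G: Option F wins 22–3.
  Option F vs Option A: Option F wins 13–12.
  Option H vs Option G: Option H wins 22–3.
  Option H vs Option A: Option H wins 17–8.
  Option G vs Option A: Option A wins 22–3.
Copeland scores (wins − losses):
  Option C: 2 − 2 = 0
  Option F: 2 − 2 = 0
  Option H: 4 − 0 = 4
  Option G: 1 − 3 = -2
  Option A: 1 − 3 = -2
Option H has the best Copeland score.

Option H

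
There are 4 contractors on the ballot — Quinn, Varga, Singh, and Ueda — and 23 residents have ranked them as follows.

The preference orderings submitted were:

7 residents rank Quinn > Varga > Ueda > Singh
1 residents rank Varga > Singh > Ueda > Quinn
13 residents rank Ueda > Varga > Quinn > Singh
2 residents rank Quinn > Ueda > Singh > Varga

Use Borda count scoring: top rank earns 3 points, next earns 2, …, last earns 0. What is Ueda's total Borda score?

51

Borda scores:
  Quinn: 7·3 + 0 + 13·1 + 2·3 = 40
  Varga: 7·2 + 3 + 13·2 + 2·0 = 43
  Singh: 7·0 + 2 + 13·0 + 2·1 = 4
  Ueda: 7·1 + 1 + 13·3 + 2·2 = 51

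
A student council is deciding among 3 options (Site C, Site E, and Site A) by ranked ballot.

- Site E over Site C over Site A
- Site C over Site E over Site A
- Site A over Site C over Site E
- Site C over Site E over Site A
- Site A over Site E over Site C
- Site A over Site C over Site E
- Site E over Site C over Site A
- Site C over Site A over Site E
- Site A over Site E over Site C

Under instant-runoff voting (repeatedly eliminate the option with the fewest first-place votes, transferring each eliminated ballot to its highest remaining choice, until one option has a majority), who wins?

Round 1: Site A 4, Site C 3, Site E 2. Site E has the fewest and is eliminated.
Round 2: Site C 5, Site A 4. Site C has a majority.

Site C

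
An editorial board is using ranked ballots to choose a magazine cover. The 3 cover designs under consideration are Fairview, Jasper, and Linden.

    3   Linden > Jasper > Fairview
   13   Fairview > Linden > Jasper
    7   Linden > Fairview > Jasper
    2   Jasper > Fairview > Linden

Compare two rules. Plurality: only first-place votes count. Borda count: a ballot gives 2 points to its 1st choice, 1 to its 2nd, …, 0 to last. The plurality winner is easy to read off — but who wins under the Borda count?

Plurality first-place counts: Fairview 13, Jasper 2, Linden 10 → Fairview.
Borda totals: Fairview 35, Jasper 7, Linden 33 → Fairview.

Fairview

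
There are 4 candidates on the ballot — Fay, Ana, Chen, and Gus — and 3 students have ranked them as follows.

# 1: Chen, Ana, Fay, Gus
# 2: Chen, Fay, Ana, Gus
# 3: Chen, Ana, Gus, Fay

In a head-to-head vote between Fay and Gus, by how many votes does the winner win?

1

Ballots ranking Fay above Gus: 2.
Ballots ranking Gus above Fay: 1.
Fay wins 2–1, a margin of 1.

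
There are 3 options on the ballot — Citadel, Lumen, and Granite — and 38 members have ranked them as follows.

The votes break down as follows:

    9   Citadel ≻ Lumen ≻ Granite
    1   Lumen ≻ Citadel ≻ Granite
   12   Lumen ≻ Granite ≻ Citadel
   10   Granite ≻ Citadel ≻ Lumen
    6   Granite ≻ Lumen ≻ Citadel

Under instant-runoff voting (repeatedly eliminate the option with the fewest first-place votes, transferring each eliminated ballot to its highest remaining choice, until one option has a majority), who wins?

Round 1: Granite 16, Lumen 13, Citadel 9. Citadel has the fewest and is eliminated.
Round 2: Lumen 22, Granite 16. Lumen has a majority.

Lumen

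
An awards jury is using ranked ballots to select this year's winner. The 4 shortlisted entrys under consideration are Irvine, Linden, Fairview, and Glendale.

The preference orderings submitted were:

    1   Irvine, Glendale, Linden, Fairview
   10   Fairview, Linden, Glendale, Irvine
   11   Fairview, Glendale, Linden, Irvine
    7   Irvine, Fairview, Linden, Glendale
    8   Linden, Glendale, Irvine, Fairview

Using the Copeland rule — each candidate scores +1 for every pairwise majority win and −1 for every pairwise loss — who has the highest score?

Fairview

Pairwise results:
  Irvine vs Linden: Linden wins 29–8.
  Irvine vs Fairview: Fairview wins 21–16.
  Irvine vs Glendale: Glendale wins 29–8.
  Linden vs Fairview: Fairview wins 28–9.
  Linden vs Glendale: Linden wins 25–12.
  Fairview vs Glendale: Fairview wins 28–9.
Copeland scores (wins − losses):
  Irvine: 0 − 3 = -3
  Linden: 2 − 1 = 1
  Fairview: 3 − 0 = 3
  Glendale: 1 − 2 = -1
Fairview has the best Copeland score.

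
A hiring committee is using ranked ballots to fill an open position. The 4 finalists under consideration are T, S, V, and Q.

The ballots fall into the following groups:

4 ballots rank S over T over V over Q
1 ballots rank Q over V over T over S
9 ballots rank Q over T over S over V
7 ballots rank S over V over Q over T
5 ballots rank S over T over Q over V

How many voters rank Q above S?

Ballots ranking Q above S: 1+9 = 10.
Ballots ranking S above Q: 4+7+5 = 16.
So 10 of 26 voters prefer Q to S.

10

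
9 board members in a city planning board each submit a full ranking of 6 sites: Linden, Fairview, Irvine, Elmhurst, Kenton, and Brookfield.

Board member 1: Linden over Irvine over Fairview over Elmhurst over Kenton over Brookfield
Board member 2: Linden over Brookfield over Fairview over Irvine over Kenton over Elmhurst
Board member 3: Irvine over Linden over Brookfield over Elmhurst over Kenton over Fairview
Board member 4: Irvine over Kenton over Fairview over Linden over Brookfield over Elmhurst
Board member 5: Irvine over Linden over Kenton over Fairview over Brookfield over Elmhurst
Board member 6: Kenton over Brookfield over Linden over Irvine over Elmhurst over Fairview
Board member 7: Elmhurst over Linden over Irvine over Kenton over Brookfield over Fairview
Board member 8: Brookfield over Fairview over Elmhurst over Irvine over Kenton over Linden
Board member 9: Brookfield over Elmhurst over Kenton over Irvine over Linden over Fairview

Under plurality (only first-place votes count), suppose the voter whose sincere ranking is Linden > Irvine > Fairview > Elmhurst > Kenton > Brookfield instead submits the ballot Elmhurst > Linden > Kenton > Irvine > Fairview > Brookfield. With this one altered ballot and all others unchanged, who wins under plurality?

Irvine

First-place totals with the altered ballot: Linden 1, Fairview 0, Irvine 3, Elmhurst 2, Kenton 1, Brookfield 2.
The winner is unchanged: still Irvine.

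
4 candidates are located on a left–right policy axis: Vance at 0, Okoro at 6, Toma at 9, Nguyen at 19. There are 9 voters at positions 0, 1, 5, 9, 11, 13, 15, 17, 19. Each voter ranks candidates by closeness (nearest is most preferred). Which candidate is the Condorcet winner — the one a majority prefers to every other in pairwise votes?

Toma

With single-peaked preferences on a line, the Condorcet winner is the candidate closest to the median voter.
The median voter (position 11) is closest to Toma at 9.
Check: Toma vs Vance — voters closer to Toma: 7 of 9.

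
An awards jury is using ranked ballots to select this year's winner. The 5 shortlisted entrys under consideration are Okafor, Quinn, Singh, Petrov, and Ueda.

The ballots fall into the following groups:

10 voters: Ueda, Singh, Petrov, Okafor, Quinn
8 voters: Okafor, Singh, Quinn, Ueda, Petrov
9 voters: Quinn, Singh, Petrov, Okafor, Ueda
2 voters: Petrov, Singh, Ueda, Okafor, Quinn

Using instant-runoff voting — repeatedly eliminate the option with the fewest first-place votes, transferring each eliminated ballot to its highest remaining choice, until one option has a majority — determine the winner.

Round 1: Ueda 10, Quinn 9, Okafor 8, Petrov 2, Singh 0. Singh has the fewest and is eliminated.
Round 2: Ueda 10, Quinn 9, Okafor 8, Petrov 2. Petrov has the fewest and is eliminated.
Round 3: Ueda 12, Quinn 9, Okafor 8. Okafor has the fewest and is eliminated.
Round 4: Quinn 17, Ueda 12. Quinn has a majority.

Quinn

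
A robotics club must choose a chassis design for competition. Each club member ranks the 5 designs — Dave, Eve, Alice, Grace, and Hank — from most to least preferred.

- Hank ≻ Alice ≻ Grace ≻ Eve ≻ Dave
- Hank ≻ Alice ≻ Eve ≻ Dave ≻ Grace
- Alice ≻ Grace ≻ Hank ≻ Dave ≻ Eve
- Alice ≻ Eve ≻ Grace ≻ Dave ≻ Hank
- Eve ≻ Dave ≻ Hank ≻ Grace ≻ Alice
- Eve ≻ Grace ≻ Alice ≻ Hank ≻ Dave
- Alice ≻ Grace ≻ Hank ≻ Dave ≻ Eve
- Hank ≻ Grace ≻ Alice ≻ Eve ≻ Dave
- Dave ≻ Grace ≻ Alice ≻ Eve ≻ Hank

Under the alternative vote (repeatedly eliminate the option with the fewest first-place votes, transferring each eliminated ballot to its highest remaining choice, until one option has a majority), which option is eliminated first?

Round 1: Alice 3, Hank 3, Eve 2, Dave 1, Grace 0. Grace has the fewest and is eliminated.
Round 2: Alice 3, Hank 3, Eve 2, Dave 1. Dave has the fewest and is eliminated.
Round 3: Alice 4, Hank 3, Eve 2. Eve has the fewest and is eliminated.
Round 4: Alice 5, Hank 4. Alice has a majority.

Grace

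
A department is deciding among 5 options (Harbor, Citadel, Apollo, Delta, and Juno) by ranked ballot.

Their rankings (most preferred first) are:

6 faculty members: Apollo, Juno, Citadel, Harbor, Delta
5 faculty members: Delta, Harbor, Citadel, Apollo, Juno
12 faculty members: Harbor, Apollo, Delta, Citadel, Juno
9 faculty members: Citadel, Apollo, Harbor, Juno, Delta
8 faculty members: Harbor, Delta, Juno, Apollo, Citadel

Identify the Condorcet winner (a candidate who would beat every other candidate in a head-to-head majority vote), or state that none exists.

Head-to-head results (40 voters total):
Harbor vs Citadel: Harbor wins 25–15.
Harbor vs Apollo: Harbor wins 25–15.
Harbor vs Delta: Harbor wins 35–5.
Harbor vs Juno: Harbor wins 34–6.
Citadel vs Apollo: Apollo wins 26–14.
Citadel vs Delta: Delta wins 25–15.
Citadel vs Juno: Citadel wins 26–14.
Apollo vs Delta: Apollo wins 27–13.
Apollo vs Juno: Apollo wins 32–8.
Delta vs Juno: Delta wins 25–15.
Harbor beats each rival — Citadel (25–15), Apollo (25–15), Delta (35–5), Juno (34–6) — so Harbor is the Condorcet winner.

Harbor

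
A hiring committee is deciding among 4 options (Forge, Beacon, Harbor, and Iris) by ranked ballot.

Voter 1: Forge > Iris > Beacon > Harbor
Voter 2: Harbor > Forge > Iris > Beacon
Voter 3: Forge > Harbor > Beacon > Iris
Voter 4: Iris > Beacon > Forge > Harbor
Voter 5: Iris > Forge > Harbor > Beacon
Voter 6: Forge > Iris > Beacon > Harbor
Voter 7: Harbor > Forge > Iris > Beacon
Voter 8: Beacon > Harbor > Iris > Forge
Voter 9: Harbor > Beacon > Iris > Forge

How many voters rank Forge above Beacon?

6

Ballots ranking Forge above Beacon: 6.
Ballots ranking Beacon above Forge: 3.
So 6 of 9 voters prefer Forge to Beacon.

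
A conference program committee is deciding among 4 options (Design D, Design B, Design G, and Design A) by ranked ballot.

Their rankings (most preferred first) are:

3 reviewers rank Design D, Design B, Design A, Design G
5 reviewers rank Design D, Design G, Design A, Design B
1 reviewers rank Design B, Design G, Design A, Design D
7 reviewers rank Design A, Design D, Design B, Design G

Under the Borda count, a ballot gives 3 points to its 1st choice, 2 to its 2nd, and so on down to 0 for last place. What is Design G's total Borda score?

12

Borda scores:
  Design D: 3·3 + 5·3 + 0 + 7·2 = 38
  Design B: 3·2 + 5·0 + 3 + 7·1 = 16
  Design G: 3·0 + 5·2 + 2 + 7·0 = 12
  Design A: 3·1 + 5·1 + 1 + 7·3 = 30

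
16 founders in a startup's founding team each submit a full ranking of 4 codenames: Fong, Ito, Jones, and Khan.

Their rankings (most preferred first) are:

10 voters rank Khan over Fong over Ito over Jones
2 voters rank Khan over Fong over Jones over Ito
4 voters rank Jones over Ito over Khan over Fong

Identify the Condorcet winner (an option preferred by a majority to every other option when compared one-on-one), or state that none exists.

Head-to-head results (16 voters total):
Fong vs Ito: Fong wins 12–4.
Fong vs Jones: Fong wins 12–4.
Fong vs Khan: Khan wins 16–0.
Ito vs Jones: Ito wins 10–6.
Ito vs Khan: Khan wins 12–4.
Jones vs Khan: Khan wins 12–4.
Khan beats each rival — Fong (16–0), Ito (12–4), Jones (12–4) — so Khan is the Condorcet winner.

Khan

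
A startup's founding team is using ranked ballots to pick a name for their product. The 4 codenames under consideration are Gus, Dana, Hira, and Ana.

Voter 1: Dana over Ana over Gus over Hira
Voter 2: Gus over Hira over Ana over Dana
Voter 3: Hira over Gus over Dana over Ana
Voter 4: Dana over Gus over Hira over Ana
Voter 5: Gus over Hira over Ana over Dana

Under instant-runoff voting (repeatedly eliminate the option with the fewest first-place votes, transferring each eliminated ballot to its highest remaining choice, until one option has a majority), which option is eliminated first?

Round 1: Gus 2, Dana 2, Hira 1, Ana 0. Ana has the fewest and is eliminated.
Round 2: Gus 2, Dana 2, Hira 1. Hira has the fewest and is eliminated.
Round 3: Gus 3, Dana 2. Gus has a majority.

Ana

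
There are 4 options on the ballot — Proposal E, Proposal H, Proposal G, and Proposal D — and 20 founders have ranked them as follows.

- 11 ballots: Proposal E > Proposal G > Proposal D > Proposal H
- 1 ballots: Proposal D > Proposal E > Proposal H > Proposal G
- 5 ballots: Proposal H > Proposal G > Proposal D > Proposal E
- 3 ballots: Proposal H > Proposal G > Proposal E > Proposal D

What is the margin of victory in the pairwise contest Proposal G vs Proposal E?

Ballots ranking Proposal G above Proposal E: 5+3 = 8.
Ballots ranking Proposal E above Proposal G: 11+1 = 12.
Proposal E wins 12–8, a margin of 4.

4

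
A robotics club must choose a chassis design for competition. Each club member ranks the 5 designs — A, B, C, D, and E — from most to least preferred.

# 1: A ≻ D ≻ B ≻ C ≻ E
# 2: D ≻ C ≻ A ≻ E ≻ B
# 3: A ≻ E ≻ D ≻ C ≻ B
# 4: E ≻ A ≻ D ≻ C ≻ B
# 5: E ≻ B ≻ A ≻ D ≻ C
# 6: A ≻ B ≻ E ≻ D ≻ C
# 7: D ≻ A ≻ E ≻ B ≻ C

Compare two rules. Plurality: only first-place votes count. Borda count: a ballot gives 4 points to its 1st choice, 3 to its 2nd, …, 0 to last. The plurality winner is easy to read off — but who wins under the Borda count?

A

Plurality first-place counts: A 3, B 0, C 0, D 2, E 2 → A.
Borda totals: A 22, B 9, C 6, D 17, E 16 → A.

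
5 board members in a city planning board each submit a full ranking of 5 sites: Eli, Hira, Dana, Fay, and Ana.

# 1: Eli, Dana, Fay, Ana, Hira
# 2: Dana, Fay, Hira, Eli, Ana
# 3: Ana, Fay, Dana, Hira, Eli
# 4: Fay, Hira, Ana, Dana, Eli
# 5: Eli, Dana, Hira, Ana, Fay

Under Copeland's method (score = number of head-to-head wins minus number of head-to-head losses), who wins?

Dana

Pairwise results:
  Eli vs Hira: Hira wins 3–2.
  Eli vs Dana: Dana wins 3–2.
  Eli vs Fay: Fay wins 3–2.
  Eli vs Ana: Eli wins 3–2.
  Hira vs Dana: Dana wins 4–1.
  Hira vs Fay: Fay wins 4–1.
  Hira vs Ana: Hira wins 3–2.
  Dana vs Fay: Dana wins 3–2.
  Dana vs Ana: Dana wins 3–2.
  Fay vs Ana: Fay wins 3–2.
Copeland scores (wins − losses):
  Eli: 1 − 3 = -2
  Hira: 2 − 2 = 0
  Dana: 4 − 0 = 4
  Fay: 3 − 1 = 2
  Ana: 0 − 4 = -4
Dana has the best Copeland score.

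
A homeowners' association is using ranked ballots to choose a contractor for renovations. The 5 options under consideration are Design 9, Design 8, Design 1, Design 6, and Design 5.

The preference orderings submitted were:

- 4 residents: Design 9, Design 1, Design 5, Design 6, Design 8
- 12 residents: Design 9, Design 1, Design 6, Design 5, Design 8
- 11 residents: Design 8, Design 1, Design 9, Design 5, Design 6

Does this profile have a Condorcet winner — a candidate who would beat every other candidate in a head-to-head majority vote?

Head-to-head results (27 voters total):
Design 9 vs Design 8: Design 9 wins 16–11.
Design 9 vs Design 1: Design 9 wins 16–11.
Design 9 vs Design 6: Design 9 wins 27–0.
Design 9 vs Design 5: Design 9 wins 27–0.
Design 8 vs Design 1: Design 1 wins 16–11.
Design 8 vs Design 6: Design 6 wins 16–11.
Design 8 vs Design 5: Design 5 wins 16–11.
Design 1 vs Design 6: Design 1 wins 27–0.
Design 1 vs Design 5: Design 1 wins 27–0.
Design 6 vs Design 5: Design 5 wins 15–12.
Design 9 beats each rival — Design 8 (16–11), Design 1 (16–11), Design 6 (27–0), Design 5 (27–0) — so Design 9 is the Condorcet winner.

Yes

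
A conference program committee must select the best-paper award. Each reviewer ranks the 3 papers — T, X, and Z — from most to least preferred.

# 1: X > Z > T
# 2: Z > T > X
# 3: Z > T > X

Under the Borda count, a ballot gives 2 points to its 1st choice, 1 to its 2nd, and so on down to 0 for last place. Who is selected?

Borda scores:
  T: 0 + 1 + 1 = 2
  X: 2 + 0 + 0 = 2
  Z: 1 + 2 + 2 = 5
Z has the highest total.

Z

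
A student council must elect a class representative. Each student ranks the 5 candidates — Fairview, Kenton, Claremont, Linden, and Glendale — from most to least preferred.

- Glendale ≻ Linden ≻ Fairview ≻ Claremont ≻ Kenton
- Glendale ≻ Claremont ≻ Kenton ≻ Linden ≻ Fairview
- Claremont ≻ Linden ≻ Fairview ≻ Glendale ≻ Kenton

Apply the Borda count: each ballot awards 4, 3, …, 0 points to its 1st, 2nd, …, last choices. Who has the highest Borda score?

Borda scores:
  Fairview: 2 + 0 + 2 = 4
  Kenton: 0 + 2 + 0 = 2
  Claremont: 1 + 3 + 4 = 8
  Linden: 3 + 1 + 3 = 7
  Glendale: 4 + 4 + 1 = 9
Glendale has the highest total.

Glendale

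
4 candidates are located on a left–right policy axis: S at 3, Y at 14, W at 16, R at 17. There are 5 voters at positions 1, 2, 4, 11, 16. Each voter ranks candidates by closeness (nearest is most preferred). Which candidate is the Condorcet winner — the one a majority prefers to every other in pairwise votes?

S

With single-peaked preferences on a line, the Condorcet winner is the candidate closest to the median voter.
The median voter (position 4) is closest to S at 3.
Check: S vs W — voters closer to S: 3 of 5.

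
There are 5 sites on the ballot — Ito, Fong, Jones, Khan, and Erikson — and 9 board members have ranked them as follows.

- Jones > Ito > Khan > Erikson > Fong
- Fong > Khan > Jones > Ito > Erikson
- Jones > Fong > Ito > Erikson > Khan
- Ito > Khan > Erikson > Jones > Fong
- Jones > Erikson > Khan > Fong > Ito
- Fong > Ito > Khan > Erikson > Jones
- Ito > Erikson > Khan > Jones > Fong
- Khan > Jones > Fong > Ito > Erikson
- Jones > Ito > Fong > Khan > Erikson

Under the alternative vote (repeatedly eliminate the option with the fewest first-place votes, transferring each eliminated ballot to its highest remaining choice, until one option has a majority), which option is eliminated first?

Erikson

Round 1: Jones 4, Ito 2, Fong 2, Khan 1, Erikson 0. Erikson has the fewest and is eliminated.
Round 2: Jones 4, Ito 2, Fong 2, Khan 1. Khan has the fewest and is eliminated.
Round 3: Jones 5, Ito 2, Fong 2. Jones has a majority.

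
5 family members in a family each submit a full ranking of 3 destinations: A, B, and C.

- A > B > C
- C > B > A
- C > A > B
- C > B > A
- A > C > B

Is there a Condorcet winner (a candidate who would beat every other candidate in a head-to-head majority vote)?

Head-to-head results (5 voters total):
A vs B: A wins 3–2.
A vs C: C wins 3–2.
B vs C: C wins 4–1.
C beats each rival — A (3–2), B (4–1) — so C is the Condorcet winner.

Yes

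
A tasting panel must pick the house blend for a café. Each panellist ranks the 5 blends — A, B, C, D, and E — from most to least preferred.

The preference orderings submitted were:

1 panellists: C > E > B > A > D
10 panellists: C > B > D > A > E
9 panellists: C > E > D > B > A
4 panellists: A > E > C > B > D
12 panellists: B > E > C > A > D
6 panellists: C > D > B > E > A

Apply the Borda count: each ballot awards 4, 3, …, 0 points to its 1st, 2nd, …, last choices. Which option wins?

Borda scores:
  A: 1 + 10·1 + 9·0 + 4·4 + 12·1 + 6·0 = 39
  B: 2 + 10·3 + 9·1 + 4·1 + 12·4 + 6·2 = 105
  C: 4 + 10·4 + 9·4 + 4·2 + 12·2 + 6·4 = 136
  D: 0 + 10·2 + 9·2 + 4·0 + 12·0 + 6·3 = 56
  E: 3 + 10·0 + 9·3 + 4·3 + 12·3 + 6·1 = 84
C has the highest total.

C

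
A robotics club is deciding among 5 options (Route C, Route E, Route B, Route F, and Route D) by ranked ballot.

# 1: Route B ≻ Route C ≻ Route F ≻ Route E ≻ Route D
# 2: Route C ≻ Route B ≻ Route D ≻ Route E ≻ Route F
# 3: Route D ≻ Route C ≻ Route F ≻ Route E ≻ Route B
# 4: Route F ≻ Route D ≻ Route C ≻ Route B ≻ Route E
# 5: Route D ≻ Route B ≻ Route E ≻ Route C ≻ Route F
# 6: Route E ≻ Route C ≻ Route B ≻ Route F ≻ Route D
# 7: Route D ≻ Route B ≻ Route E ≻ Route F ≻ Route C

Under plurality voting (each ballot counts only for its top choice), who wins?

First-place vote totals:
  Route C: 1
  Route E: 1
  Route B: 1
  Route F: 1
  Route D: 3
Route D has the most first-place votes.

Route D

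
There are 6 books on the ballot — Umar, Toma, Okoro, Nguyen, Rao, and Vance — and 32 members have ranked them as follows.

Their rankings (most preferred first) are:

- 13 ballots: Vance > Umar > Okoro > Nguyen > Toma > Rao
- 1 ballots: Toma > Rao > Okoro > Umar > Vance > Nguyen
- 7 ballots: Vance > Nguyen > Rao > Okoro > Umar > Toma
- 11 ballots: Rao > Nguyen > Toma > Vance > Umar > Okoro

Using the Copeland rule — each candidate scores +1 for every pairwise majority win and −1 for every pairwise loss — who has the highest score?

Pairwise results:
  Umar vs Toma: Umar wins 20–12.
  Umar vs Okoro: Umar wins 24–8.
  Umar vs Nguyen: Nguyen wins 18–14.
  Umar vs Rao: Rao wins 19–13.
  Umar vs Vance: Vance wins 31–1.
  Toma vs Okoro: Okoro wins 20–12.
  Toma vs Nguyen: Nguyen wins 31–1.
  Toma vs Rao: Rao wins 18–14.
  Toma vs Vance: Vance wins 20–12.
  Okoro vs Nguyen: Nguyen wins 18–14.
  Okoro vs Rao: Rao wins 19–13.
  Okoro vs Vance: Vance wins 31–1.
  Nguyen vs Rao: Nguyen wins 20–12.
  Nguyen vs Vance: Vance wins 21–11.
  Rao vs Vance: Vance wins 20–12.
Copeland scores (wins − losses):
  Umar: 2 − 3 = -1
  Toma: 0 − 5 = -5
  Okoro: 1 − 4 = -3
  Nguyen: 4 − 1 = 3
  Rao: 3 − 2 = 1
  Vance: 5 − 0 = 5
Vance has the best Copeland score.

Vance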